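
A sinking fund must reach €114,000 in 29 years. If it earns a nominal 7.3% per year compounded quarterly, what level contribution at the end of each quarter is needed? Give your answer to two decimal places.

With 4 periods per year: i = 0.01825, n = 116.
PMT = 114000 / ( [(1+0.01825)^116 − 1] / 0.01825 ) = 114000 / 391.734518 = 291.0134

€291.01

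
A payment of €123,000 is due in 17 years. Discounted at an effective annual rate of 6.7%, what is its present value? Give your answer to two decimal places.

PV = 123,000 / (1 + 0.067)^17 = 123,000 / 3.011585 = 40,842.2803

€40,842.28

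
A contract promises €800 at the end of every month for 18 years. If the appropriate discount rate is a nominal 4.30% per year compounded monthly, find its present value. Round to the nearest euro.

i = 0.043/12 = 0.00358333 per month; n = 18·12 = 216.
Annuity factor a(216|0.00358333) = 150.194469; PV = 800 × 150.194469 = 120,155.5751

€120,156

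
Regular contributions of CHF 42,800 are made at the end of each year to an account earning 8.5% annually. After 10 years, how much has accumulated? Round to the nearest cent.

FV = 42800 × [(1+0.085)^10 − 1] / 0.085 = 42800 × 14.835099 = 634,942.2508

CHF 634,942.25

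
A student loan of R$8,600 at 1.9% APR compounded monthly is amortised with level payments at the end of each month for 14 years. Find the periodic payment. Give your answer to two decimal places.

R$58.34

Periodic rate i = 0.019/12 = 0.00158333; n = 14 × 12 = 168 periods.
PMT = 8600 / ( [1 − (1+0.00158333)^(−168)] / 0.00158333 ) = 8600 / 147.410290 = 58.3406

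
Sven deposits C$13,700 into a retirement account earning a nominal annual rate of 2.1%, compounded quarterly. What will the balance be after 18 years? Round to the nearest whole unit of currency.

C$19,974

With 4 periods per year: i = 0.00525, n = 72.
13,700 × (1+0.00525)^72 = 13,700 × 1.457921 = 19,973.5129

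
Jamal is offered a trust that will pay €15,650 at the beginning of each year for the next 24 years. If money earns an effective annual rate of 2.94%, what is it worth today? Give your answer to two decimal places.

€274,605.27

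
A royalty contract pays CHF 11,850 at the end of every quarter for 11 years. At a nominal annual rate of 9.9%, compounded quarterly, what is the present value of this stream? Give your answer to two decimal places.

Periodic rate i = 0.099/4 = 0.02475; n = 11 × 4 = 44 periods.
Annuity factor a(44|0.02475) = 26.624459; PV = 11850 × 26.624459 = 315,499.8450

CHF 315,499.84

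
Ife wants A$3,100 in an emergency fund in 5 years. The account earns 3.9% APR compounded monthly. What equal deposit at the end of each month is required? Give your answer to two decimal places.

Periodic rate i = 0.039/12 = 0.00325; n = 5 × 12 = 60 periods.
PMT = 3100 / ( [(1+0.00325)^60 − 1] / 0.00325 ) = 3100 / 66.131316 = 46.8764

A$46.88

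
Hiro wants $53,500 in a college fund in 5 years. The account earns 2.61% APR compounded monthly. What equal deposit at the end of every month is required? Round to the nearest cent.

Periodic rate i = 0.0261/12 = 0.002175; n = 5 × 12 = 60 periods.
FV-annuity factor = 64.016774; PMT = 53500 / 64.016774 = 835.7185

$835.72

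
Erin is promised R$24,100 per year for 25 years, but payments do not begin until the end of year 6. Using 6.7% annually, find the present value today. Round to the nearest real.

R$208,682

Value one period before first payment (t=5): 24100 × [1 − (1+0.067)^(−25)] / 0.067 = 24100 × 11.975423 = 288,607.6883
PV₀ = 288,607.6883 / (1+0.067)^5 = 288,607.6883 / 1.383000 = 208,682.3886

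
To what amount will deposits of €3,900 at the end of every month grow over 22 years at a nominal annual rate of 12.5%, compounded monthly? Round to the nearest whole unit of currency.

i = 0.125/12 = 0.0104167 per month; n = 22·12 = 264.
FV = PMT · [(1+i)^n − 1] / i = 3900 · 1384.483450 = 5,399,485.4552

€5,399,485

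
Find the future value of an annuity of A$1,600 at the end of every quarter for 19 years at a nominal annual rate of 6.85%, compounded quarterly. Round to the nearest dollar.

i = 0.0685/4 = 0.017125 per quarter; n = 19·4 = 76.
FV = 1600 × [(1+0.017125)^76 − 1] / 0.017125 = 1600 × 153.841533 = 246,146.4522

A$246,146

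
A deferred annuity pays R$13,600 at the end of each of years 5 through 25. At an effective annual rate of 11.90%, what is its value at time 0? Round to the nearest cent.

PV at t=4 (ordinary 21-year annuity): 13600 × a(21|0.119) = 13600 × 7.610821 = 103,507.1695
Discount back 4 years: 103,507.1695 × (1+0.119)^(−4) = 103,507.1695 × 0.637793 = 66,016.1338

R$66,016.13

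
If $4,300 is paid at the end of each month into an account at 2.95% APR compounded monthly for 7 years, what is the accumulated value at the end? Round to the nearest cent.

$400,654.31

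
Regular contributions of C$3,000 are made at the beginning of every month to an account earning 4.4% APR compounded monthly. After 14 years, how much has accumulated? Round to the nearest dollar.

Periodic rate i = 0.044/12 = 0.00366667; n = 14 × 12 = 168 periods.
FV = 3000 × [(1+0.00366667)^168 − 1] / 0.00366667 × (1+i) = 3000 × 232.510100 = 697,530.3000
Payments are at the start of each period, so multiply by (1+i).

C$697,530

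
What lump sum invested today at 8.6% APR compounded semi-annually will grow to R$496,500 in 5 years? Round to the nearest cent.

R$325,893.85

i = 0.086/2 = 0.043 per half-year; n = 5·2 = 10.
PV = FV·(1+i)^(−n) = 496,500 × 0.656382 = 325,893.8528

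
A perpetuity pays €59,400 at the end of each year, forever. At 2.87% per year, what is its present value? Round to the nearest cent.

PV = PMT / i = 59400 / 0.0287 = 2,069,686.4111

€2,069,686.41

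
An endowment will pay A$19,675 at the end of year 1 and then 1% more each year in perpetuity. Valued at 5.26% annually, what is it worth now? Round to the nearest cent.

A$461,854.46

PV = PMT / (i − g) = 19675 / (0.0526 − 0.01) = 19675 / 0.042600 = 461,854.4601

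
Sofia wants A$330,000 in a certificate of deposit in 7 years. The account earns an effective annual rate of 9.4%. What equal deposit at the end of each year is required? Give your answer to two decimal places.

A$35,430.45

PMT = 330000 / ( [(1+0.094)^7 − 1] / 0.094 ) = 330000 / 9.314022 = 35,430.4507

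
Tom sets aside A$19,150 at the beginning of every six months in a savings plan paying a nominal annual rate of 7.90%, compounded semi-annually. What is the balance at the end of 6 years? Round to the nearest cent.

A$298,253.62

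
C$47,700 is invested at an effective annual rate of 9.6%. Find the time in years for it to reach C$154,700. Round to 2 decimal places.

(1+i)^n = 154700/47700 = 3.24319, so n = ln 3.24319 / ln 1.096 = 12.8351 years

12.84 years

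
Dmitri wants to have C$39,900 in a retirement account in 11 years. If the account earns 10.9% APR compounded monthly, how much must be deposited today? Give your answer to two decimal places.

C$12,094.96

Periodic rate i = 0.109/12 = 0.00908333; n = 11 × 12 = 132 periods.
Discount factor = (1+0.00908333)^(−132) = 0.303132; PV = 39,900 × 0.303132 = 12,094.9623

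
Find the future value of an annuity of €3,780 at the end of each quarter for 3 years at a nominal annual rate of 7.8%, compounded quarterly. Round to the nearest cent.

€50,555.39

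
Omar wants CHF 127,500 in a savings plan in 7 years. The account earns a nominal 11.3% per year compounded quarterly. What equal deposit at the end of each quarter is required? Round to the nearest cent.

CHF 3,048.45

i = 0.113/4 = 0.02825 per quarter; n = 7·4 = 28.
FV-annuity factor = 41.824590; PMT = 127500 / 41.824590 = 3,048.4459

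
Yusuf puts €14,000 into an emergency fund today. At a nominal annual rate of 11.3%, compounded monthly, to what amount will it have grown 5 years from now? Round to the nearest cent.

Periodic rate i = 0.113/12 = 0.00941667; n = 5 × 12 = 60 periods.
FV = PV·(1+i)^n = 14,000 × 1.754803 = 24,567.2365

€24,567.24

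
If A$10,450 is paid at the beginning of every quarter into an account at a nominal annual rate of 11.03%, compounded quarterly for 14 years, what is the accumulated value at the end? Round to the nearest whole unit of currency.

A$1,396,956

Periodic rate i = 0.1103/4 = 0.027575; n = 14 × 4 = 56 periods.
Accumulation factor s(56|0.027575) × (1+i) = 133.679980; FV = 10450 × 133.679980 = 1,396,955.7933
(Beginning-of-period payments → annuity-due factor ×(1+i).)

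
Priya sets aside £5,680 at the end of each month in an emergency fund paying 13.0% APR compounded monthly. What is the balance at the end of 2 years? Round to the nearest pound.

£154,733

Periodic rate i = 0.13/12 = 0.0108333; n = 2 × 12 = 24 periods.
FV = 5680 × [(1+0.0108333)^24 − 1] / 0.0108333 = 5680 × 27.241655 = 154,732.6004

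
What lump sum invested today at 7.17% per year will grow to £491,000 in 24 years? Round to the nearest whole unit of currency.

£93,180

Discount factor = (1+0.0717)^(−24) = 0.189777; PV = 491,000 × 0.189777 = 93,180.2680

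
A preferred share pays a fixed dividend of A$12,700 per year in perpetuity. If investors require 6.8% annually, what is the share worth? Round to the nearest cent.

A$186,764.71

PV = C/r = 12700/0.068 = 186,764.7059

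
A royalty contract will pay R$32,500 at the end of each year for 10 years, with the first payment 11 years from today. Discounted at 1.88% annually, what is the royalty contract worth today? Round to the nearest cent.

R$243,851.90

Value one period before first payment (t=10): 32500 × [1 − (1+0.0188)^(−10)] / 0.0188 = 32500 × 9.039245 = 293,775.4521
PV₀ = 293,775.4521 / (1+0.0188)^10 = 293,775.4521 / 1.204729 = 243,851.8981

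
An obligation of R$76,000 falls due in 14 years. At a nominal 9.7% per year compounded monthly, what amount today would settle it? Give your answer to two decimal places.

R$19,652.26

Periodic rate i = 0.097/12 = 0.00808333; n = 14 × 12 = 168 periods.
PV = 76,000 / (1 + 0.00808333)^168 = 76,000 / 3.867239 = 19,652.2635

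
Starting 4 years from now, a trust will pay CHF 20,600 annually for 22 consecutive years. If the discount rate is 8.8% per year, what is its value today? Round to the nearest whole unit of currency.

CHF 153,337

PV at t=3 (ordinary 22-year annuity): 20600 × a(22|0.088) = 20600 × 9.586660 = 197,485.1978
PV₀ = 197,485.1978 / (1+0.088)^3 = 197,485.1978 / 1.287913 = 153,337.3181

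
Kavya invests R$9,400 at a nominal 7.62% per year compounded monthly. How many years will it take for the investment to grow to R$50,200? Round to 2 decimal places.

22.06 years

Periodic rate i = 0.0762/12 = 0.00635.
n = ln(50200/9400) / ln(1+0.00635) = ln(5.34043) / 0.006330 = 264.6644 months
= 264.6644/12 years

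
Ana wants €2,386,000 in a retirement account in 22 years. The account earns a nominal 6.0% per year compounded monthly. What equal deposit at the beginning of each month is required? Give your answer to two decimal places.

€4,346.42

Periodic rate i = 0.06/12 = 0.005; n = 22 × 12 = 264 periods.
PMT = 2.386e+06 / ( [(1+0.005)^264 − 1] / 0.005 × (1+i) ) = 2.386e+06 / 548.956997 = 4,346.4242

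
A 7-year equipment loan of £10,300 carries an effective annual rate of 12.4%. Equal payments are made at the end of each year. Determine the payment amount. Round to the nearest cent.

Annuity-PV factor = 4.506449; PMT = 10300 / 4.506449 = 2,285.6133

£2,285.61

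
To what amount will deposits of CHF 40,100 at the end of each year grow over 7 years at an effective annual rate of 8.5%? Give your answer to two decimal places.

Accumulation factor s(7|0.085) = 9.060497; FV = 40100 × 9.060497 = 363,325.9307

CHF 363,325.93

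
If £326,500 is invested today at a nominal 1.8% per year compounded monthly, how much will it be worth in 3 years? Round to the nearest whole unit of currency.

£344,602

i = 0.018/12 = 0.0015 per month; n = 3·12 = 36.
326,500 × (1+0.0015)^36 = 326,500 × 1.055442 = 344,601.7799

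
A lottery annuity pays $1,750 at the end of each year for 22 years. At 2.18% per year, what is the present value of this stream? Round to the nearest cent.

$30,325.66

Annuity factor a(22|0.0218) = 17.328946; PV = 1750 × 17.328946 = 30,325.6550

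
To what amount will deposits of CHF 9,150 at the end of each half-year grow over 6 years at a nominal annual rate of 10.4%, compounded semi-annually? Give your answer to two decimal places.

i = 0.104/2 = 0.052 per half-year; n = 6·2 = 12.
FV = PMT · [(1+i)^n − 1] / i = 9150 · 16.102639 = 147,339.1491

CHF 147,339.15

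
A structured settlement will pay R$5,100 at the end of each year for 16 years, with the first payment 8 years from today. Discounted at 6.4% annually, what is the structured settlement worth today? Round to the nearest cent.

PV at t=7 (ordinary 16-year annuity): 5100 × a(16|0.064) = 5100 × 9.833994 = 50,153.3719
PV₀ = 50,153.3719 / (1+0.064)^7 = 50,153.3719 / 1.543801 = 32,486.9351

R$32,486.94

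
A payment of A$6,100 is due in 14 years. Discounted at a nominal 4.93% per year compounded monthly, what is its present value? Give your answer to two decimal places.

Periodic rate i = 0.0493/12 = 0.00410833; n = 14 × 12 = 168 periods.
PV = 6,100 / (1 + 0.00410833)^168 = 6,100 / 1.991297 = 3,063.3304

A$3,063.33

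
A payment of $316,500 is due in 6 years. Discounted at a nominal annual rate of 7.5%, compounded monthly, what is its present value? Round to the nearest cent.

With 12 periods per year: i = 0.00625, n = 72.
PV = 316,500 / (1 + 0.00625)^72 = 316,500 / 1.566117 = 202,092.1254

$202,092.13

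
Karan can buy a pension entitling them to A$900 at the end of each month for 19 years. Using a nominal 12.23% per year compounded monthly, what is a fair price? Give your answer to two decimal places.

A$79,558.91

i = 0.1223/12 = 0.0101917 per month; n = 19·12 = 228.
PV = PMT · [1 − (1+i)^(−n)] / i = 900 · 88.398789 = 79,558.9105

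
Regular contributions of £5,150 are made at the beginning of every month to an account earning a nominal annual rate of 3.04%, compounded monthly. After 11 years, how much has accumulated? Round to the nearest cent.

£808,107.60

With 12 periods per year: i = 0.00253333, n = 132.
FV = 5150 × [(1+0.00253333)^132 − 1] / 0.00253333 × (1+i) = 5150 × 156.914098 = 808,107.6048
(Beginning-of-period payments → annuity-due factor ×(1+i).)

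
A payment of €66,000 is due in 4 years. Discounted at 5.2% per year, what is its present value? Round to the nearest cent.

€53,886.62

Discount factor = (1+0.052)^(−4) = 0.816464; PV = 66,000 × 0.816464 = 53,886.6240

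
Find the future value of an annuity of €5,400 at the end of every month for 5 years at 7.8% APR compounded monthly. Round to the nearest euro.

€394,713

i = 0.078/12 = 0.0065 per month; n = 5·12 = 60.
FV = 5400 × [(1+0.0065)^60 − 1] / 0.0065 = 5400 × 73.095072 = 394,713.3900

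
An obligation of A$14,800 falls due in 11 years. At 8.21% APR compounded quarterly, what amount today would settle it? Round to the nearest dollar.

A$6,054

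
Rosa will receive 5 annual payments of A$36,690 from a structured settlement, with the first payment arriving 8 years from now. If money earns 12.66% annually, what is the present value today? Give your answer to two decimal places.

A$56,490.12

PV at t=7 (ordinary 5-year annuity): 36690 × a(5|0.1266) = 36690 × 3.546607 = 130,125.0041
Discount back 7 years: 130,125.0041 × (1+0.1266)^(−7) = 130,125.0041 × 0.434122 = 56,490.1240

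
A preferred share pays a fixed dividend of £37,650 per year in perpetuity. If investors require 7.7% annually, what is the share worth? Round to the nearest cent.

PV = C/r = 37650/0.077 = 488,961.0390

£488,961.04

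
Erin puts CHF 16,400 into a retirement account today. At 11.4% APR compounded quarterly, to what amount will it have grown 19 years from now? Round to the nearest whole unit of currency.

CHF 138,794

i = 0.114/4 = 0.0285 per quarter; n = 19·4 = 76.
16,400 × (1+0.0285)^76 = 16,400 × 8.463042 = 138,793.8895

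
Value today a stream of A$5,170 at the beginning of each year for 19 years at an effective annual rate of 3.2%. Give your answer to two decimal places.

PV = PMT · [1 − (1+i)^(−n)] / i × (1+i) = 5170 · 14.523807 = 75,088.0828
(annuity-due: payments at period start, so ×(1+i).)

A$75,088.08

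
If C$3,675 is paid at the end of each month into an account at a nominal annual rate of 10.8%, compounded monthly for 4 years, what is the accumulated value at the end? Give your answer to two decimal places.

With 12 periods per year: i = 0.009, n = 48.
FV = 3675 × [(1+0.009)^48 − 1] / 0.009 = 3675 × 59.706825 = 219,422.5814

C$219,422.58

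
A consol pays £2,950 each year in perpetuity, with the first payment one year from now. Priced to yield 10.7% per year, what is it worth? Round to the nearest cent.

PV = C/r = 2950/0.107 = 27,570.0935

£27,570.09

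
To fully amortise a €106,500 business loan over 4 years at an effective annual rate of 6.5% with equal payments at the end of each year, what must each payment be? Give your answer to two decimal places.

€31,087.64

PMT = 106500 / ( [1 − (1+0.065)^(−4)] / 0.065 ) = 106500 / 3.425799 = 31,087.6419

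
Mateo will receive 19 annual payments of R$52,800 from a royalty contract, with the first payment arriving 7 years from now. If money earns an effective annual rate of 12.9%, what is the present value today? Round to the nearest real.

R$177,932

Value one period before first payment (t=6): 52800 × [1 − (1+0.129)^(−19)] / 0.129 = 52800 × 6.978856 = 368,483.6118
Discount back 6 years: 368,483.6118 × (1+0.129)^(−6) = 368,483.6118 × 0.482877 = 177,932.1908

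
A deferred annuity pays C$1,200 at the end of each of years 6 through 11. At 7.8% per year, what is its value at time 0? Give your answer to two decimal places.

Value one period before first payment (t=5): 1200 × [1 − (1+0.078)^(−6)] / 0.078 = 1200 × 4.651063 = 5,581.2751
PV₀ = 5,581.2751 / (1+0.078)^5 = 5,581.2751 / 1.455773 = 3,833.8898

C$3,833.89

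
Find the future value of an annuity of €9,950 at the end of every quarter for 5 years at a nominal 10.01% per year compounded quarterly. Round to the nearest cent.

€254,233.32

With 4 periods per year: i = 0.025025, n = 20.
FV = PMT · [(1+i)^n − 1] / i = 9950 · 25.551087 = 254,233.3150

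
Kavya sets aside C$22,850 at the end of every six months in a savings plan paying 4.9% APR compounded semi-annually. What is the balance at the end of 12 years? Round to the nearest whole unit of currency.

C$734,622

With 2 periods per year: i = 0.0245, n = 24.
FV = 22850 × [(1+0.0245)^24 − 1] / 0.0245 = 22850 × 32.149755 = 734,621.8910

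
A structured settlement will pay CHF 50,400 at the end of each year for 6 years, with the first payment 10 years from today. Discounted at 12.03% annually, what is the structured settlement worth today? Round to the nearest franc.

PV at t=9 (ordinary 6-year annuity): 50400 × a(6|0.1203) = 50400 × 4.107916 = 207,038.9873
PV₀ = 207,038.9873 / (1+0.1203)^9 = 207,038.9873 / 2.779771 = 74,480.5905

CHF 74,481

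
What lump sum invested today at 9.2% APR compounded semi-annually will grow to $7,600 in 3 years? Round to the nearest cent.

With 2 periods per year: i = 0.046, n = 6.
Discount factor = (1+0.046)^(−6) = 0.763501; PV = 7,600 × 0.763501 = 5,802.6114

$5,802.61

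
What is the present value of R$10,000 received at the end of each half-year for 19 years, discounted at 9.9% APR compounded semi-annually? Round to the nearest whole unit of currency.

R$169,805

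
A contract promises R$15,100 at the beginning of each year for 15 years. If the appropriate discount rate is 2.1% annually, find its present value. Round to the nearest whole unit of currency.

R$196,624

PV = PMT · [1 − (1+i)^(−n)] / i × (1+i) = 15100 · 13.021481 = 196,624.3574
(annuity-due: payments at period start, so ×(1+i).)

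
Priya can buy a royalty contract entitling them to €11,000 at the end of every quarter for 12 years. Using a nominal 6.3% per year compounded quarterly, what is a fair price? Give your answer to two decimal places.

€368,541.62

With 4 periods per year: i = 0.01575, n = 48.
PV = PMT · [1 − (1+i)^(−n)] / i = 11000 · 33.503784 = 368,541.6209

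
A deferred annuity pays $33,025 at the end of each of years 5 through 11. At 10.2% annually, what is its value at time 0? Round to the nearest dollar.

PV at t=4 (ordinary 7-year annuity): 33025 × a(7|0.102) = 33025 × 4.836527 = 159,726.3010
PV₀ = 159,726.3010 / (1+0.102)^4 = 159,726.3010 / 1.474777 = 108,305.3864

$108,305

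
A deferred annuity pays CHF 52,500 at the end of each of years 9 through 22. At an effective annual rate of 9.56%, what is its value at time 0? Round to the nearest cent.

CHF 190,855.03

PV at t=8 (ordinary 14-year annuity): 52500 × a(14|0.0956) = 52500 × 7.546759 = 396,204.8684
PV₀ = 396,204.8684 / (1+0.0956)^8 = 396,204.8684 / 2.075947 = 190,855.0338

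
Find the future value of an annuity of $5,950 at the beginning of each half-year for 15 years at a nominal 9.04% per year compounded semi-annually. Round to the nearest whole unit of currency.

Periodic rate i = 0.0904/2 = 0.0452; n = 15 × 2 = 30 periods.
FV = 5950 × [(1+0.0452)^30 − 1] / 0.0452 × (1+i) = 5950 × 63.981089 = 380,687.4778
(annuity-due: payments at period start, so ×(1+i).)

$380,687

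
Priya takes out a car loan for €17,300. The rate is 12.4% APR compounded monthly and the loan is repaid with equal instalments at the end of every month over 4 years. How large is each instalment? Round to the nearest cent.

Periodic rate i = 0.124/12 = 0.0103333; n = 4 × 12 = 48 periods.
Annuity-PV factor = 37.692241; PMT = 17300 / 37.692241 = 458.9804

€458.98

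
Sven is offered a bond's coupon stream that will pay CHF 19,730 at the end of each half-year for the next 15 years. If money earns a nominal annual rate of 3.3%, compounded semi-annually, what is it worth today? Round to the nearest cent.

i = 0.033/2 = 0.0165 per half-year; n = 15·2 = 30.
Annuity factor a(30|0.0165) = 23.512838; PV = 19730 × 23.512838 = 463,908.2925

CHF 463,908.29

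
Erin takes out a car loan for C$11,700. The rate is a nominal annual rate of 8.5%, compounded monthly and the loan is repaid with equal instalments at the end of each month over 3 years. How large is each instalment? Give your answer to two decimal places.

C$369.34

i = 0.085/12 = 0.00708333 per month; n = 3·12 = 36.
PMT = 11700 / ( [1 − (1+0.00708333)^(−36)] / 0.00708333 ) = 11700 / 31.678112 = 369.3402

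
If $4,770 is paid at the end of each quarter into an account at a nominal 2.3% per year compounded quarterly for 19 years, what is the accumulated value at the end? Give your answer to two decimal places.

Periodic rate i = 0.023/4 = 0.00575; n = 19 × 4 = 76 periods.
FV = 4770 × [(1+0.00575)^76 − 1] / 0.00575 = 4770 × 94.977352 = 453,041.9688

$453,041.97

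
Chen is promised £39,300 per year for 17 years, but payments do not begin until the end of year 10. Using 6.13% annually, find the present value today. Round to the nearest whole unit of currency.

PV at t=9 (ordinary 17-year annuity): 39300 × a(17|0.0613) = 39300 × 10.379990 = 407,933.6014
Discount back 9 years: 407,933.6014 × (1+0.0613)^(−9) = 407,933.6014 × 0.585405 = 238,806.4218

£238,806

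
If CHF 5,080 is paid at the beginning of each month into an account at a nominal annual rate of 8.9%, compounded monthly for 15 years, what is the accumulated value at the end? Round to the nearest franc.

CHF 1,919,179

Periodic rate i = 0.089/12 = 0.00741667; n = 15 × 12 = 180 periods.
FV = 5080 × [(1+0.00741667)^180 − 1] / 0.00741667 × (1+i) = 5080 × 377.791047 = 1,919,178.5199
Payments are at the start of each period, so multiply by (1+i).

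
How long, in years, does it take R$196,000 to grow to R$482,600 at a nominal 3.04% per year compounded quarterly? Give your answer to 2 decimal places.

Periodic rate i = 0.0304/4 = 0.0076.
(1+i)^n = 482600/196000 = 2.46224, so n = ln 2.46224 / ln 1.0076 = 119.0123 quarters
= 119.0123/4 years

29.75 years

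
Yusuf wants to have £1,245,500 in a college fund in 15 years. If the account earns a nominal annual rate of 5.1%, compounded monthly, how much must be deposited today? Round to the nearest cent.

£580,513.68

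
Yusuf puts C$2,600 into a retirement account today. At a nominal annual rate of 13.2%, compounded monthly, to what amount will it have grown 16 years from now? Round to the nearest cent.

Periodic rate i = 0.132/12 = 0.011; n = 16 × 12 = 192 periods.
FV = 2,600 × (1 + 0.011)^192 = 21,241.9910

C$21,241.99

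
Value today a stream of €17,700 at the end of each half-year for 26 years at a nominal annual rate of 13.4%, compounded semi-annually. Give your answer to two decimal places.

Periodic rate i = 0.134/2 = 0.067; n = 26 × 2 = 52 periods.
PV = PMT · [1 − (1+i)^(−n)] / i = 17700 · 14.413249 = 255,114.5043

€255,114.50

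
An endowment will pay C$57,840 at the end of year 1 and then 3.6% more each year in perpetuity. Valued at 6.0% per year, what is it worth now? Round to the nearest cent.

C$2,410,000.00

PV = PMT / (i − g) = 57840 / (0.06 − 0.036) = 57840 / 0.024000 = 2,410,000.0000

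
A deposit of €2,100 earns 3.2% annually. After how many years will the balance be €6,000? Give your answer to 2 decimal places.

n = ln(6000/2100) / ln(1+0.032) = ln(2.85714) / 0.031499 = 33.3291 years

33.33 years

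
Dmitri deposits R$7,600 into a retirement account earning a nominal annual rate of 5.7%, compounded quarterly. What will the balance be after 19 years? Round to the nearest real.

R$22,276

With 4 periods per year: i = 0.01425, n = 76.
FV = PV·(1+i)^n = 7,600 × 2.931037 = 22,275.8783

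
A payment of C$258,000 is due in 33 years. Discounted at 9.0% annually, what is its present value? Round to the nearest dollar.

C$15,016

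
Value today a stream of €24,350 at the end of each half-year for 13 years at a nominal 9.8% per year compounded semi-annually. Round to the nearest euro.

€353,674

Periodic rate i = 0.098/2 = 0.049; n = 13 × 2 = 26 periods.
PV = PMT · [1 − (1+i)^(−n)] / i = 24350 · 14.524589 = 353,673.7464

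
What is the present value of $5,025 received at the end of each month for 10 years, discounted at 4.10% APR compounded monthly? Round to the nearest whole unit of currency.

i = 0.041/12 = 0.00341667 per month; n = 10·12 = 120.
Annuity factor a(120|0.00341667) = 98.308043; PV = 5025 × 98.308043 = 493,997.9140

$493,998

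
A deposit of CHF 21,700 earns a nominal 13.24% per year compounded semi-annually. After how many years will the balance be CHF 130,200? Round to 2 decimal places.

Periodic rate i = 0.1324/2 = 0.0662.
(1+i)^n = 130200/21700 = 6.00000, so n = ln 6.00000 / ln 1.0662 = 27.9522 half-years
= 27.9522/2 years

13.98 years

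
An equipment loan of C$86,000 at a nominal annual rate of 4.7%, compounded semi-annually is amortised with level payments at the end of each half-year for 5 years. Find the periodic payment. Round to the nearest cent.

i = 0.047/2 = 0.0235 per half-year; n = 5·2 = 10.
PMT = 86000 / ( [1 − (1+0.0235)^(−10)] / 0.0235 ) = 86000 / 8.820292 = 9,750.2437

C$9,750.24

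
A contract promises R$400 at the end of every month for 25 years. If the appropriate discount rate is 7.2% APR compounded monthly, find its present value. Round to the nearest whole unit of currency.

R$55,587

With 12 periods per year: i = 0.006, n = 300.
PV = PMT · [1 − (1+i)^(−n)] / i = 400 · 138.968276 = 55,587.3105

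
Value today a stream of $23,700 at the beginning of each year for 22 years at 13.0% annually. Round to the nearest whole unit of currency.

$192,007

PV = PMT · [1 − (1+i)^(−n)] / i × (1+i) = 23700 · 8.101550 = 192,006.7366
(Beginning-of-period payments → annuity-due factor ×(1+i).)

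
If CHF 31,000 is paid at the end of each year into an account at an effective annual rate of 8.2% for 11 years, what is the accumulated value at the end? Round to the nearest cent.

CHF 521,547.62

FV = PMT · [(1+i)^n − 1] / i = 31000 · 16.824117 = 521,547.6218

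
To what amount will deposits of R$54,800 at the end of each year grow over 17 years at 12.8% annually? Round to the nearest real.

R$2,889,485

FV = 54800 × [(1+0.128)^17 − 1] / 0.128 = 54800 × 52.727822 = 2,889,484.6289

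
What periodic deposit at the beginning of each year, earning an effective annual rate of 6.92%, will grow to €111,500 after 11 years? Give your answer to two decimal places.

€6,635.15

FV-annuity factor × (1+i) = 16.804449; PMT = 111500 / 16.804449 = 6,635.1475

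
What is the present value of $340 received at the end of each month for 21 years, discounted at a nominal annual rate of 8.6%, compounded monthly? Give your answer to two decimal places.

With 12 periods per year: i = 0.00716667, n = 252.
PV = 340 × [1 − (1+0.00716667)^(−252)] / 0.00716667 = 340 × 116.459755 = 39,596.3165

$39,596.32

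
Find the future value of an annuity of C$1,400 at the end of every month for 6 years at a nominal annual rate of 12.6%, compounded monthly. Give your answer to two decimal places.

With 12 periods per year: i = 0.0105, n = 72.
Accumulation factor s(72|0.0105) = 106.796428; FV = 1400 × 106.796428 = 149,514.9986

C$149,515.00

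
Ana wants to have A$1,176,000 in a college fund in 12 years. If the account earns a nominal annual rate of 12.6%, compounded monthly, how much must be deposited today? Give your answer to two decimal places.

A$261,322.95

Periodic rate i = 0.126/12 = 0.0105; n = 12 × 12 = 144 periods.
Discount factor = (1+0.0105)^(−144) = 0.222213; PV = 1,176,000 × 0.222213 = 261,322.9494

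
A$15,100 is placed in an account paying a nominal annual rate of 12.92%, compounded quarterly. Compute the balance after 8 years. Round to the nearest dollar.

A$41,761

With 4 periods per year: i = 0.0323, n = 32.
FV = PV·(1+i)^n = 15,100 × 2.765602 = 41,760.5897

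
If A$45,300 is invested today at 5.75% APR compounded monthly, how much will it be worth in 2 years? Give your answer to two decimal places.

With 12 periods per year: i = 0.00479167, n = 24.
FV = PV·(1+i)^n = 45,300 × 1.121565 = 50,806.9110

A$50,806.91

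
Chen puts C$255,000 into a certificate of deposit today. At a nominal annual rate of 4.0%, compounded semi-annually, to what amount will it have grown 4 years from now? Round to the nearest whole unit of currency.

C$298,773

With 2 periods per year: i = 0.02, n = 8.
FV = 255,000 × (1 + 0.02)^8 = 298,773.1422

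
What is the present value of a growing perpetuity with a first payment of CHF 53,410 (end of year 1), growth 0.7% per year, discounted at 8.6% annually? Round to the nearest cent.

CHF 676,075.95

PV = PMT / (i − g) = 53410 / (0.086 − 0.007) = 53410 / 0.079000 = 676,075.9494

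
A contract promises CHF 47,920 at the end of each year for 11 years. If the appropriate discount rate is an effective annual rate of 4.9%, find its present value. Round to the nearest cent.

CHF 400,142.12

PV = PMT · [1 − (1+i)^(−n)] / i = 47920 · 8.350211 = 400,142.1250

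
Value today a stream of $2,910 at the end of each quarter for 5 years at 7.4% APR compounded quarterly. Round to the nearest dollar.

$48,279

Periodic rate i = 0.074/4 = 0.0185; n = 5 × 4 = 20 periods.
PV = PMT · [1 − (1+i)^(−n)] / i = 2910 · 16.590618 = 48,278.6990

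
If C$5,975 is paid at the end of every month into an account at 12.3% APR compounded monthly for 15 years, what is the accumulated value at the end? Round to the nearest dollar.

With 12 periods per year: i = 0.01025, n = 180.
Accumulation factor s(180|0.01025) = 514.043670; FV = 5975 × 514.043670 = 3,071,410.9257

C$3,071,411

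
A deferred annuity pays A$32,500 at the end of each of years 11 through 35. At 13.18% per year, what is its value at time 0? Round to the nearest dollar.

Value one period before first payment (t=10): 32500 × [1 − (1+0.1318)^(−25)] / 0.1318 = 32500 × 7.243820 = 235,424.1551
PV₀ = 235,424.1551 / (1+0.1318)^10 = 235,424.1551 / 3.449029 = 68,258.0889

A$68,258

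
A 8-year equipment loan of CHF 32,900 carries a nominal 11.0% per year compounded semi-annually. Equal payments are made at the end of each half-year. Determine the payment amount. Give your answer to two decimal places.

CHF 3,144.67

With 2 periods per year: i = 0.055, n = 16.
Annuity-PV factor = 10.462162; PMT = 32900 / 10.462162 = 3,144.6655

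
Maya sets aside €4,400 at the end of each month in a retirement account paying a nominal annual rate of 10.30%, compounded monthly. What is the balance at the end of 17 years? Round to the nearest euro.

€2,418,281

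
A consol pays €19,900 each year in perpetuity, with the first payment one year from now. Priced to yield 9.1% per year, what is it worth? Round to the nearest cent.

€218,681.32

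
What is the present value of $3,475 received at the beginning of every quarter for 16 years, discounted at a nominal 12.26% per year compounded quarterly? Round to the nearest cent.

Periodic rate i = 0.1226/4 = 0.03065; n = 16 × 4 = 64 periods.
PV = PMT · [1 − (1+i)^(−n)] / i × (1+i) = 3475 · 28.756041 = 99,927.2415
Payments are at the start of each period, so multiply by (1+i).

$99,927.24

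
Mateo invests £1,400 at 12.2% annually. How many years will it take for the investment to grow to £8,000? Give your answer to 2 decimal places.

(1+i)^n = 8000/1400 = 5.71429, so n = ln 5.71429 / ln 1.122 = 15.1414 years

15.14 years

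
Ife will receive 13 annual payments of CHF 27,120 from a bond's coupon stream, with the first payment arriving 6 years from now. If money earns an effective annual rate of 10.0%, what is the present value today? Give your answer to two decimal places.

CHF 119,616.16

PV at t=5 (ordinary 13-year annuity): 27120 × a(13|0.1) = 27120 × 7.103356 = 192,643.0202
Discount back 5 years: 192,643.0202 × (1+0.1)^(−5) = 192,643.0202 × 0.620921 = 119,616.1590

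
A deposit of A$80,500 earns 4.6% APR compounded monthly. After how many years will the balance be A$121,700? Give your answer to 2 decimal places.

Periodic rate i = 0.046/12 = 0.00383333.
(1+i)^n = 121700/80500 = 1.51180, so n = ln 1.51180 / ln 1.00383 = 108.0244 months
= 108.0244/12 years

9.00 years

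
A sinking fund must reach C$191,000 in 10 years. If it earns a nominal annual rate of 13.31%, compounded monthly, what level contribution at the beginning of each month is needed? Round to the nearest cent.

Periodic rate i = 0.1331/12 = 0.0110917; n = 10 × 12 = 120 periods.
FV-annuity factor × (1+i) = 251.339751; PMT = 191000 / 251.339751 = 759.9275

C$759.93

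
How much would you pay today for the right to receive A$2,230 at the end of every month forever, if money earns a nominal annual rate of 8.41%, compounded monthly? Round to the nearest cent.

Periodic rate i = 0.0841/12 = 0.00700833.
PV = C/r = 2230/0.00700833 = 318,192.6278

A$318,192.63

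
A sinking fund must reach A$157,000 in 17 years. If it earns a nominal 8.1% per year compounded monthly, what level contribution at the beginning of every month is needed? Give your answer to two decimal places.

A$357.47

With 12 periods per year: i = 0.00675, n = 204.
PMT = 157000 / ( [(1+0.00675)^204 − 1] / 0.00675 × (1+i) ) = 157000 / 439.196862 = 357.4707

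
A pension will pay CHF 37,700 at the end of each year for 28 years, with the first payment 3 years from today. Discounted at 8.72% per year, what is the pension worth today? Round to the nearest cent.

CHF 330,568.32

Value one period before first payment (t=2): 37700 × [1 − (1+0.0872)^(−28)] / 0.0872 = 37700 × 10.364271 = 390,733.0207
Discount back 2 years: 390,733.0207 × (1+0.0872)^(−2) = 390,733.0207 × 0.846021 = 330,568.3175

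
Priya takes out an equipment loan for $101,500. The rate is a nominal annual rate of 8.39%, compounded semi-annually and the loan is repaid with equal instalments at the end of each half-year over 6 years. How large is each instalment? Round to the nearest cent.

Periodic rate i = 0.0839/2 = 0.04195; n = 6 × 2 = 12 periods.
PMT = 101500 / ( [1 − (1+0.04195)^(−12)] / 0.04195 ) = 101500 / 9.279776 = 10,937.7642

$10,937.76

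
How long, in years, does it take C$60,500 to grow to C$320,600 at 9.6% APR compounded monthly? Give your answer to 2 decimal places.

17.44 years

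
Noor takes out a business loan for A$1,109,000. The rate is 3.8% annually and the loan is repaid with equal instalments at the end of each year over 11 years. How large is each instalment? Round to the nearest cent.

A$125,229.54

Annuity-PV factor = 8.855738; PMT = 1.109e+06 / 8.855738 = 125,229.5376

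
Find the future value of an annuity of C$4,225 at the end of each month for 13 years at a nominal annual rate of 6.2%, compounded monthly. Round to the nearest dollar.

C$1,009,333

With 12 periods per year: i = 0.00516667, n = 156.
Accumulation factor s(156|0.00516667) = 238.895476; FV = 4225 × 238.895476 = 1,009,333.3855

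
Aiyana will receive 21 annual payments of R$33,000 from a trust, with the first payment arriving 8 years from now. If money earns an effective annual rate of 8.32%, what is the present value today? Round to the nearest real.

Value one period before first payment (t=7): 33000 × [1 − (1+0.0832)^(−21)] / 0.0832 = 33000 × 9.775375 = 322,587.3652
PV₀ = 322,587.3652 / (1+0.0832)^7 = 322,587.3652 / 1.749688 = 184,368.5304

R$184,369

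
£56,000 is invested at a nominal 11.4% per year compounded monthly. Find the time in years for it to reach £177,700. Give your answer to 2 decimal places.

10.18 years

Periodic rate i = 0.114/12 = 0.0095.
n = ln(177700/56000) / ln(1+0.0095) = ln(3.17321) / 0.009455 = 122.1286 months
= 122.1286/12 years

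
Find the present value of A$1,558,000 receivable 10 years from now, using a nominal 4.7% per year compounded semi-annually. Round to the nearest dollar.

A$979,063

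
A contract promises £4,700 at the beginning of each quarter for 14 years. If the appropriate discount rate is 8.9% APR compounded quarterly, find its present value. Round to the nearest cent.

Periodic rate i = 0.089/4 = 0.02225; n = 14 × 4 = 56 periods.
PV = PMT · [1 − (1+i)^(−n)] / i × (1+i) = 4700 · 32.546176 = 152,967.0292
Payments are at the start of each period, so multiply by (1+i).

£152,967.03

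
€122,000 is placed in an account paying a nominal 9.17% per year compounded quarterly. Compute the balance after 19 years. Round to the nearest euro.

€683,106

i = 0.0917/4 = 0.022925 per quarter; n = 19·4 = 76.
122,000 × (1+0.022925)^76 = 122,000 × 5.599229 = 683,105.9709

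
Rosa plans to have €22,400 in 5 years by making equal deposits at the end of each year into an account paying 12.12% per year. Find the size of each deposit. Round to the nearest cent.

PMT = 22400 / ( [(1+0.1212)^5 − 1] / 0.1212 ) = 22400 / 6.368012 = 3,517.5813

€3,517.58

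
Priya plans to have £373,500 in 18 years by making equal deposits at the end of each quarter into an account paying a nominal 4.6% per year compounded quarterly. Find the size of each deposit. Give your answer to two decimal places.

£3,361.05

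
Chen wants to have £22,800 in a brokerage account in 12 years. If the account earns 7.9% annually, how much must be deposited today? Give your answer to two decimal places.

£9,155.40

PV = FV·(1+i)^(−n) = 22,800 × 0.401553 = 9,155.4040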